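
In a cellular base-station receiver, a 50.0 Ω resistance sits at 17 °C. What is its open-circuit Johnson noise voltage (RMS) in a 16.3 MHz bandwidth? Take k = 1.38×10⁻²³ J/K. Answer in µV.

3.61 µV

T = 17 °C + 273.15 = 290.15 K
V_n = √(4kTRB)
4kTRB = 4 × 1.38×10⁻²³ × 290.15 × 5.00×10¹ × 1.63×10⁷ = 1.31×10⁻¹¹ V²
V_n = √(1.31×10⁻¹¹) = 3.61×10⁻⁶ V = 3.61 µV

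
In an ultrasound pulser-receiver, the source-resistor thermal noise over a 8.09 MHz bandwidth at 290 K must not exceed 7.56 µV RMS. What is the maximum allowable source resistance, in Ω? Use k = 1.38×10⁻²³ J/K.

441 Ω

Johnson–Nyquist: V_n = √(4kTRB) ⇒ R = V_n² / (4kTB)
4kTB = 4 × 1.38×10⁻²³ × 290 × 8.09×10⁶ = 1.30×10⁻¹³
R = (7.56×10⁻⁶)² / 1.30×10⁻¹³ = 4.41×10² Ω = 441 Ω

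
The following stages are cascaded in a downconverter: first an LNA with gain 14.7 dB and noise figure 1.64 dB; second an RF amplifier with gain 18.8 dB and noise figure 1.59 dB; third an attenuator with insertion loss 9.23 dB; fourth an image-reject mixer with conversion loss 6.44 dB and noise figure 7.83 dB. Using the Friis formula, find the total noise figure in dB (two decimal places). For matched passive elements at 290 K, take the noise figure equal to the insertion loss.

Convert to linear (a loss of L dB is a gain of −L dB): F_i = 10^(NF_i/10), G_i = 10^(G_i,dB/10)
  Stage 1: F_1 = 10^(1.64/10) = 1.459, G_1 = 10^(14.7/10) = 29.51
  Stage 2: F_2 = 10^(1.59/10) = 1.442, G_2 = 10^(18.8/10) = 75.86
  Stage 3: F_3 = 10^(9.23/10) = 8.375, G_3 = 10^(−9.23/10) = 0.1194
  Stage 4: F_4 = 10^(7.83/10) = 6.067, G_4 = 10^(−6.44/10) = 0.2270
Friis cascade:
  F = 1.459 + (1.442 − 1)/29.51 + (8.375 − 1)/2239 + (6.067 − 1)/267.3 = 1.496
NF = 10 log₁₀(1.496) = 1.75 dB

1.75 dB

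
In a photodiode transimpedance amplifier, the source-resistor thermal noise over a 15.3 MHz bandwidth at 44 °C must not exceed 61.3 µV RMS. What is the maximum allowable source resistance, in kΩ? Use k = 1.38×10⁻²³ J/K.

14.0 kΩ

T = 44 °C + 273.15 = 317.15 K
Johnson–Nyquist: V_n = √(4kTRB) ⇒ R = V_n² / (4kTB)
4kTB = 4 × 1.38×10⁻²³ × 317.15 × 1.53×10⁷ = 2.68×10⁻¹³
R = (6.13×10⁻⁵)² / 2.68×10⁻¹³ = 1.40×10⁴ Ω = 14.0 kΩ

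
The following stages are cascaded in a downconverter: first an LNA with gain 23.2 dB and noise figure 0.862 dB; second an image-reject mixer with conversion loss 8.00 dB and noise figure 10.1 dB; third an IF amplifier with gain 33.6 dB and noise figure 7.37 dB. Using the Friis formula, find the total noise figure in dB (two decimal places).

1.46 dB

Convert to linear (a loss of L dB is a gain of −L dB): F_i = 10^(NF_i/10), G_i = 10^(G_i,dB/10)
  Stage 1: F_1 = 10^(0.862/10) = 1.220, G_1 = 10^(23.2/10) = 208.9
  Stage 2: F_2 = 10^(10.1/10) = 10.23, G_2 = 10^(−8.00/10) = 0.1585
  Stage 3: F_3 = 10^(7.37/10) = 5.458, G_3 = 10^(33.6/10) = 2291
Friis cascade:
  F = 1.220 + (10.23 − 1)/208.9 + (5.458 − 1)/33.11 = 1.398
NF = 10 log₁₀(1.398) = 1.46 dB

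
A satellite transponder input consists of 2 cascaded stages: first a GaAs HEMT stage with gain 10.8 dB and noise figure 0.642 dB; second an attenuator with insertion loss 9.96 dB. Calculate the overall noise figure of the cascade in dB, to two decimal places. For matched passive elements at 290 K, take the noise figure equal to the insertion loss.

Convert to linear (a loss of L dB is a gain of −L dB): F_i = 10^(NF_i/10), G_i = 10^(G_i,dB/10)
  Stage 1: F_1 = 10^(0.642/10) = 1.159, G_1 = 10^(10.8/10) = 12.02
  Stage 2: F_2 = 10^(9.96/10) = 9.908, G_2 = 10^(−9.96/10) = 0.1009
Friis cascade:
  F = 1.159 + (9.908 − 1)/12.02 = 1.900
NF = 10 log₁₀(1.900) = 2.79 dB

2.79 dB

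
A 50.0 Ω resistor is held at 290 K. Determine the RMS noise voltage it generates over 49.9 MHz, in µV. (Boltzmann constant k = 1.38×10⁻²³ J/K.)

V_n = √(4kTRB)
4kTRB = 4 × 1.38×10⁻²³ × 290 × 5.00×10¹ × 4.99×10⁷ = 3.99×10⁻¹¹ V²
V_n = √(3.99×10⁻¹¹) = 6.32×10⁻⁶ V = 6.32 µV

6.32 µV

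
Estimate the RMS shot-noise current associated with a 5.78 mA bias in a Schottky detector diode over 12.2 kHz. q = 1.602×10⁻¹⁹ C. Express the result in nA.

I_n = √(2qI·B)
2qI·B = 2 × 1.602×10⁻¹⁹ × 5.78×10⁻³ × 1.22×10⁴ = 2.26×10⁻¹⁷ A²
I_n = √(2.26×10⁻¹⁷) = 4.75×10⁻⁹ A = 4.75 nA

4.75 nA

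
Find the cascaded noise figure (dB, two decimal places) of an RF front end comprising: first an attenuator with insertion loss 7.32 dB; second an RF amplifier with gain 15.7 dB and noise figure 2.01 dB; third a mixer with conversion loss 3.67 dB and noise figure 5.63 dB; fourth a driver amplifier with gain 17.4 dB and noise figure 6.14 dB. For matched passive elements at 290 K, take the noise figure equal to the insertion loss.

10.00 dB

Convert to linear (a loss of L dB is a gain of −L dB): F_i = 10^(NF_i/10), G_i = 10^(G_i,dB/10)
  Stage 1: F_1 = 10^(7.32/10) = 5.395, G_1 = 10^(−7.32/10) = 0.1854
  Stage 2: F_2 = 10^(2.01/10) = 1.589, G_2 = 10^(15.7/10) = 37.15
  Stage 3: F_3 = 10^(5.63/10) = 3.656, G_3 = 10^(−3.67/10) = 0.4295
  Stage 4: F_4 = 10^(6.14/10) = 4.111, G_4 = 10^(17.4/10) = 54.95
Friis cascade:
  F = 5.395 + (1.589 − 1)/0.1854 + (3.656 − 1)/6.887 + (4.111 − 1)/2.958 = 10.01
NF = 10 log₁₀(10.01) = 10.00 dB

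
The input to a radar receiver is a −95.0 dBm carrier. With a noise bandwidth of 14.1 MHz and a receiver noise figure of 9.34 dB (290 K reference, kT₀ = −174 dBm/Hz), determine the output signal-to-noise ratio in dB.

Noise floor: N = −174 + 10 log₁₀(B) + NF
10 log₁₀(1.41×10⁷) = 71.49 dB
N = −174 + 71.49 + 9.34 = −93.17 dBm
SNR = P_sig − N = −95.0 − (−93.17) = −1.83 dB → −1.8 dB

−1.8 dB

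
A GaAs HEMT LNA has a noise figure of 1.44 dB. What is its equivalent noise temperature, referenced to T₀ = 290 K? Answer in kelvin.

F = 10^(1.44/10) = 1.39316
T_e = (F − 1)·T₀ = (1.39316 − 1) × 290 = 114 K

114 K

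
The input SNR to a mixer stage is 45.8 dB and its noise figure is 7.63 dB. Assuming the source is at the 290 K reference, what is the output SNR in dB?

38.17 dB

By definition F = SNR_in/SNR_out, so in dB: SNR_out = SNR_in − NF
SNR_out = 45.8 − 7.63 = 38.17 dB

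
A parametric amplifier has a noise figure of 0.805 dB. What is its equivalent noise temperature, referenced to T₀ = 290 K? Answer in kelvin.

59.1 K

F = 10^(0.805/10) = 1.20365
T_e = (F − 1)·T₀ = (1.20365 − 1) × 290 = 59.1 K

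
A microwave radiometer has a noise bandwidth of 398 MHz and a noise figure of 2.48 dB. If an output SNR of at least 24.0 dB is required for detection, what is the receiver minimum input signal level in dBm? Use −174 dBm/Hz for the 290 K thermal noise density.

−61.5 dBm

Sensitivity = −174 + 10 log₁₀(B) + NF + SNR_min
= −174 + 86 + 2.48 + 24.0
= −61.52 dBm → −61.5 dBm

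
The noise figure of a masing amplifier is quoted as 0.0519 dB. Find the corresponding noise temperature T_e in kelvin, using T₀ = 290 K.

3.49 K

F = 10^(0.0519/10) = 1.01202
T_e = (F − 1)·T₀ = (1.01202 − 1) × 290 = 3.49 K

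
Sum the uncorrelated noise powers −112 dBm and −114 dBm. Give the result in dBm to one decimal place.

−109.9 dBm

Convert to linear, add, convert back:
P₁ = 6.31×10⁻¹⁵ W, P₂ = 3.98×10⁻¹⁵ W
P_tot = 1.03×10⁻¹⁴ W → 10 log₁₀(P_tot / 10⁻³) = −109.9 dBm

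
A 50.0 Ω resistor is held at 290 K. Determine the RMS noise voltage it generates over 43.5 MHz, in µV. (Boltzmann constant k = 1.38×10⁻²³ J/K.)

V_n = √(4kTRB)
4kTRB = 4 × 1.38×10⁻²³ × 290 × 5.00×10¹ × 4.35×10⁷ = 3.48×10⁻¹¹ V²
V_n = √(3.48×10⁻¹¹) = 5.90×10⁻⁶ V = 5.90 µV

5.90 µV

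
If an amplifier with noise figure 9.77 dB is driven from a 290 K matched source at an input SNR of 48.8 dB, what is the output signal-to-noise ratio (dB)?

By definition F = SNR_in/SNR_out, so in dB: SNR_out = SNR_in − NF
SNR_out = 48.8 − 9.77 = 39.03 dB

39.03 dB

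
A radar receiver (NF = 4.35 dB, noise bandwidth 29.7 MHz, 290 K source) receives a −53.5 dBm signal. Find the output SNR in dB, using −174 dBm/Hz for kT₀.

Noise floor: N = −174 + 10 log₁₀(B) + NF
10 log₁₀(2.97×10⁷) = 74.73 dB
N = −174 + 74.73 + 4.35 = −94.92 dBm
SNR = P_sig − N = −53.5 − (−94.92) = 41.42 dB → 41.4 dB

41.4 dB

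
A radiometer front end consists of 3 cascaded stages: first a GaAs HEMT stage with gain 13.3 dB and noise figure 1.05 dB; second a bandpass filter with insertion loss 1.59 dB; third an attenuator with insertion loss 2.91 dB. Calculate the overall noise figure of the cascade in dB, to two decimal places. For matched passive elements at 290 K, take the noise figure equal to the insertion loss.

1.33 dB

Convert to linear (a loss of L dB is a gain of −L dB): F_i = 10^(NF_i/10), G_i = 10^(G_i,dB/10)
  Stage 1: F_1 = 10^(1.05/10) = 1.274, G_1 = 10^(13.3/10) = 21.38
  Stage 2: F_2 = 10^(1.59/10) = 1.442, G_2 = 10^(−1.59/10) = 0.6934
  Stage 3: F_3 = 10^(2.91/10) = 1.954, G_3 = 10^(−2.91/10) = 0.5117
Friis cascade:
  F = 1.274 + (1.442 − 1)/21.38 + (1.954 − 1)/14.83 = 1.359
NF = 10 log₁₀(1.359) = 1.33 dB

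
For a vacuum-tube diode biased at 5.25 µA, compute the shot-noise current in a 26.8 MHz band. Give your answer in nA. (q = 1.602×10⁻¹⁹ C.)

I_n = √(2qI·B)
2qI·B = 2 × 1.602×10⁻¹⁹ × 5.25×10⁻⁶ × 2.68×10⁷ = 4.51×10⁻¹⁷ A²
I_n = √(4.51×10⁻¹⁷) = 6.71×10⁻⁹ A = 6.71 nA

6.71 nA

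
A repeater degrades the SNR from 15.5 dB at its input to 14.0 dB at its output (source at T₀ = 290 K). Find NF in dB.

NF (dB) = SNR_in(dB) − SNR_out(dB) when the source is at T₀
NF = 15.5 − 14.0 = 1.5 dB

1.5 dB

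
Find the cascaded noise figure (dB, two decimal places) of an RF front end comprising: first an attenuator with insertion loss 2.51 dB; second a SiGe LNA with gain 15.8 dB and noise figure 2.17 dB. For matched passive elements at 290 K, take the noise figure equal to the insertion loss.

Convert to linear (a loss of L dB is a gain of −L dB): F_i = 10^(NF_i/10), G_i = 10^(G_i,dB/10)
  Stage 1: F_1 = 10^(2.51/10) = 1.782, G_1 = 10^(−2.51/10) = 0.5610
  Stage 2: F_2 = 10^(2.17/10) = 1.648, G_2 = 10^(15.8/10) = 38.02
Friis cascade:
  F = 1.782 + (1.648 − 1)/0.5610 = 2.938
NF = 10 log₁₀(2.938) = 4.68 dB

4.68 dB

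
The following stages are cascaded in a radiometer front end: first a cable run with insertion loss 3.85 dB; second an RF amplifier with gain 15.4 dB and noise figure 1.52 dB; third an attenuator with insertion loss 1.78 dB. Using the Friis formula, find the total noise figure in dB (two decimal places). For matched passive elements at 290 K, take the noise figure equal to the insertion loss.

5.41 dB

Convert to linear (a loss of L dB is a gain of −L dB): F_i = 10^(NF_i/10), G_i = 10^(G_i,dB/10)
  Stage 1: F_1 = 10^(3.85/10) = 2.427, G_1 = 10^(−3.85/10) = 0.4121
  Stage 2: F_2 = 10^(1.52/10) = 1.419, G_2 = 10^(15.4/10) = 34.67
  Stage 3: F_3 = 10^(1.78/10) = 1.507, G_3 = 10^(−1.78/10) = 0.6637
Friis cascade:
  F = 2.427 + (1.419 − 1)/0.4121 + (1.507 − 1)/14.29 = 3.479
NF = 10 log₁₀(3.479) = 5.41 dB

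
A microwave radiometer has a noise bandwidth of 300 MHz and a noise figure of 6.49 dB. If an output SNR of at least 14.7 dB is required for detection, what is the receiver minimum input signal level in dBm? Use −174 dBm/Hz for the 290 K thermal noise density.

−68.0 dBm

Sensitivity = −174 + 10 log₁₀(B) + NF + SNR_min
= −174 + 84.77 + 6.49 + 14.7
= −68.04 dBm → −68.0 dBm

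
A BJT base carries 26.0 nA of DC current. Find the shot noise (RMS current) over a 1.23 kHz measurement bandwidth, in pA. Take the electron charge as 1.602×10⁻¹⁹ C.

3.20 pA

I_n = √(2qI·B)
2qI·B = 2 × 1.602×10⁻¹⁹ × 2.60×10⁻⁸ × 1.23×10³ = 1.02×10⁻²³ A²
I_n = √(1.02×10⁻²³) = 3.20×10⁻¹² A = 3.20 pA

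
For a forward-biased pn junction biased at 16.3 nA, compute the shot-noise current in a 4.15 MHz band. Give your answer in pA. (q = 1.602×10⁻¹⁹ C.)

147 pA

I_n = √(2qI·B)
2qI·B = 2 × 1.602×10⁻¹⁹ × 1.63×10⁻⁸ × 4.15×10⁶ = 2.17×10⁻²⁰ A²
I_n = √(2.17×10⁻²⁰) = 1.47×10⁻¹⁰ A = 147 pA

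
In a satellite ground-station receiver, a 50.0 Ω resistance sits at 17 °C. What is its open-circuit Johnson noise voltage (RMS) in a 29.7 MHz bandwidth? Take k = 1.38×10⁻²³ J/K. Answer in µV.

T = 17 °C + 273.15 = 290.15 K
V_n = √(4kTRB)
4kTRB = 4 × 1.38×10⁻²³ × 290.15 × 5.00×10¹ × 2.97×10⁷ = 2.38×10⁻¹¹ V²
V_n = √(2.38×10⁻¹¹) = 4.88×10⁻⁶ V = 4.88 µV

4.88 µV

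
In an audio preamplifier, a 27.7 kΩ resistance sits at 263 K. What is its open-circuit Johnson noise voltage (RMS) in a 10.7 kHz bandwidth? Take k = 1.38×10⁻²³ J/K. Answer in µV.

V_n = √(4kTRB)
4kTRB = 4 × 1.38×10⁻²³ × 263 × 2.77×10⁴ × 1.07×10⁴ = 4.30×10⁻¹² V²
V_n = √(4.30×10⁻¹²) = 2.07×10⁻⁶ V = 2.07 µV

2.07 µV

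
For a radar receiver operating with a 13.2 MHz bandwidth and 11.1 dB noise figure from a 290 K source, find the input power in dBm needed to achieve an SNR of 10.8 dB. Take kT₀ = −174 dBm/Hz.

−80.9 dBm

Sensitivity = −174 + 10 log₁₀(B) + NF + SNR_min
= −174 + 71.21 + 11.1 + 10.8
= −80.89 dBm → −80.9 dBm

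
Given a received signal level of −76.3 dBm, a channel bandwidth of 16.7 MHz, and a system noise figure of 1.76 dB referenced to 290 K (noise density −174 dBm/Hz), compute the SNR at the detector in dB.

Noise floor: N = −174 + 10 log₁₀(B) + NF
10 log₁₀(1.67×10⁷) = 72.23 dB
N = −174 + 72.23 + 1.76 = −100.01 dBm
SNR = P_sig − N = −76.3 − (−100.01) = 23.71 dB → 23.7 dB

23.7 dB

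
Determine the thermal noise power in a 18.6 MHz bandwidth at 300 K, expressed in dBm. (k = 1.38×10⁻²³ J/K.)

P_n = kTB = 1.38×10⁻²³ × 300 × 1.86×10⁷ = 7.70×10⁻¹⁴ W
In dBm: 10 log₁₀(7.70×10⁻¹⁴ / 10⁻³) = −101.1 dBm

−101.1 dBm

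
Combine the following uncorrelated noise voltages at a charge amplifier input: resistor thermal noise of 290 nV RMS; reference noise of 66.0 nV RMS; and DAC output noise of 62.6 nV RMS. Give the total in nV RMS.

Uncorrelated sources add in power (mean-square): V_tot = √(ΣV_i²)
V_tot = √[(2.90×10⁻⁷)² + (6.60×10⁻⁸)² + (6.26×10⁻⁸)²] = 3.04×10⁻⁷ V = 304 nV

304 nV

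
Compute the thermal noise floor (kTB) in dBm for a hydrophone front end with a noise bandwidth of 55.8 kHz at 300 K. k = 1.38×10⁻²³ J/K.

P_n = kTB = 1.38×10⁻²³ × 300 × 5.58×10⁴ = 2.31×10⁻¹⁶ W
In dBm: 10 log₁₀(2.31×10⁻¹⁶ / 10⁻³) = −126.4 dBm

−126.4 dBm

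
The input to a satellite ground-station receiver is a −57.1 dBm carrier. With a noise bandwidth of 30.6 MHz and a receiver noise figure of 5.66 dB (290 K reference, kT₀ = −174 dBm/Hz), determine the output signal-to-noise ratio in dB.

36.4 dB

Noise floor: N = −174 + 10 log₁₀(B) + NF
10 log₁₀(3.06×10⁷) = 74.86 dB
N = −174 + 74.86 + 5.66 = −93.48 dBm
SNR = P_sig − N = −57.1 − (−93.48) = 36.38 dB → 36.4 dB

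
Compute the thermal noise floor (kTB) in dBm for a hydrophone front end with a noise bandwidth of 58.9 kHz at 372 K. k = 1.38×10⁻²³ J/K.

P_n = kTB = 1.38×10⁻²³ × 372 × 5.89×10⁴ = 3.02×10⁻¹⁶ W
In dBm: 10 log₁₀(3.02×10⁻¹⁶ / 10⁻³) = −125.2 dBm

−125.2 dBm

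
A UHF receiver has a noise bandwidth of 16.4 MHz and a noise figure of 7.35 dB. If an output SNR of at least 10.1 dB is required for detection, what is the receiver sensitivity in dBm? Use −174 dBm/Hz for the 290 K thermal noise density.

Sensitivity = −174 + 10 log₁₀(B) + NF + SNR_min
= −174 + 72.15 + 7.35 + 10.1
= −84.40 dBm → −84.4 dBm

−84.4 dBm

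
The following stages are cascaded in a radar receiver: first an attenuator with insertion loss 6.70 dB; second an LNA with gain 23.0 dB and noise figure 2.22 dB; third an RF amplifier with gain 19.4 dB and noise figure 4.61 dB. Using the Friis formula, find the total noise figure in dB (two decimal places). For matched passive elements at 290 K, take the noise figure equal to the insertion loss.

Convert to linear (a loss of L dB is a gain of −L dB): F_i = 10^(NF_i/10), G_i = 10^(G_i,dB/10)
  Stage 1: F_1 = 10^(6.70/10) = 4.677, G_1 = 10^(−6.70/10) = 0.2138
  Stage 2: F_2 = 10^(2.22/10) = 1.667, G_2 = 10^(23.0/10) = 199.5
  Stage 3: F_3 = 10^(4.61/10) = 2.891, G_3 = 10^(19.4/10) = 87.10
Friis cascade:
  F = 4.677 + (1.667 − 1)/0.2138 + (2.891 − 1)/42.66 = 7.843
NF = 10 log₁₀(7.843) = 8.94 dB

8.94 dB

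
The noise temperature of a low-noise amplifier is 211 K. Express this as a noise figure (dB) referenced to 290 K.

F = 1 + T_e/T₀ = 1 + 211/290 = 1.72759
NF = 10 log₁₀(1.72759) = 2.37 dB

2.37 dB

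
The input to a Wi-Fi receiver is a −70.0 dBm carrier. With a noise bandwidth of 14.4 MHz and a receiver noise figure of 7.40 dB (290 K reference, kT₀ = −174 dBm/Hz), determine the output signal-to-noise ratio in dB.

25.0 dB

Noise floor: N = −174 + 10 log₁₀(B) + NF
10 log₁₀(1.44×10⁷) = 71.58 dB
N = −174 + 71.58 + 7.40 = −95.02 dBm
SNR = P_sig − N = −70.0 − (−95.02) = 25.02 dB → 25.0 dB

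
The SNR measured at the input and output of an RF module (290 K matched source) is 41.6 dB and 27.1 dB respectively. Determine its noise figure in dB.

NF (dB) = SNR_in(dB) − SNR_out(dB) when the source is at T₀
NF = 41.6 − 27.1 = 14.5 dB

14.5 dB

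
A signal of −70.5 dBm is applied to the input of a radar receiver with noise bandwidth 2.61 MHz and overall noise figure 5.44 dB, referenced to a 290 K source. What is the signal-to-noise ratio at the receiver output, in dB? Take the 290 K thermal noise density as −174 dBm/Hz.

Noise floor: N = −174 + 10 log₁₀(B) + NF
10 log₁₀(2.61×10⁶) = 64.17 dB
N = −174 + 64.17 + 5.44 = −104.39 dBm
SNR = P_sig − N = −70.5 − (−104.39) = 33.89 dB → 33.9 dB

33.9 dB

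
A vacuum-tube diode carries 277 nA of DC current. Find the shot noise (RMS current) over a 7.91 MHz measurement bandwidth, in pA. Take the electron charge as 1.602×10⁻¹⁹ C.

838 pA

I_n = √(2qI·B)
2qI·B = 2 × 1.602×10⁻¹⁹ × 2.77×10⁻⁷ × 7.91×10⁶ = 7.02×10⁻¹⁹ A²
I_n = √(7.02×10⁻¹⁹) = 8.38×10⁻¹⁰ A = 838 pA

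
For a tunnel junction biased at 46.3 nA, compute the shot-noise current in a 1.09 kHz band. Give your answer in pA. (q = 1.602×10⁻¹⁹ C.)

4.02 pA

I_n = √(2qI·B)
2qI·B = 2 × 1.602×10⁻¹⁹ × 4.63×10⁻⁸ × 1.09×10³ = 1.62×10⁻²³ A²
I_n = √(1.62×10⁻²³) = 4.02×10⁻¹² A = 4.02 pA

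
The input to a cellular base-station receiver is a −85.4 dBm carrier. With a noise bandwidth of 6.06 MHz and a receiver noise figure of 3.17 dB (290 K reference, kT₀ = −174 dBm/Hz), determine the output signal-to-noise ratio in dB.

17.6 dB

Noise floor: N = −174 + 10 log₁₀(B) + NF
10 log₁₀(6.06×10⁶) = 67.82 dB
N = −174 + 67.82 + 3.17 = −103.01 dBm
SNR = P_sig − N = −85.4 − (−103.01) = 17.61 dB → 17.6 dB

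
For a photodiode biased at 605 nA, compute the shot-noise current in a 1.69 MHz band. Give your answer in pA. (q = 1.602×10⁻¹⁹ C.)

I_n = √(2qI·B)
2qI·B = 2 × 1.602×10⁻¹⁹ × 6.05×10⁻⁷ × 1.69×10⁶ = 3.28×10⁻¹⁹ A²
I_n = √(3.28×10⁻¹⁹) = 5.72×10⁻¹⁰ A = 572 pA

572 pA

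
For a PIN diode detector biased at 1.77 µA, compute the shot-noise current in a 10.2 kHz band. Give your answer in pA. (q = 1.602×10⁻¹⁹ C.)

76.1 pA

I_n = √(2qI·B)
2qI·B = 2 × 1.602×10⁻¹⁹ × 1.77×10⁻⁶ × 1.02×10⁴ = 5.78×10⁻²¹ A²
I_n = √(5.78×10⁻²¹) = 7.61×10⁻¹¹ A = 76.1 pA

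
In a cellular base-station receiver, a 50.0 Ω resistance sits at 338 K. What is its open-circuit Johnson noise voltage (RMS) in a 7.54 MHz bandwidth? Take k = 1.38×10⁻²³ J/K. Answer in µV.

2.65 µV

V_n = √(4kTRB)
4kTRB = 4 × 1.38×10⁻²³ × 338 × 5.00×10¹ × 7.54×10⁶ = 7.03×10⁻¹² V²
V_n = √(7.03×10⁻¹²) = 2.65×10⁻⁶ V = 2.65 µV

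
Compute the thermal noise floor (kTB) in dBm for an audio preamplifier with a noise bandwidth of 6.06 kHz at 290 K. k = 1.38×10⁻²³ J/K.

P_n = kTB = 1.38×10⁻²³ × 290 × 6.06×10³ = 2.43×10⁻¹⁷ W
In dBm: 10 log₁₀(2.43×10⁻¹⁷ / 10⁻³) = −136.2 dBm

−136.2 dBm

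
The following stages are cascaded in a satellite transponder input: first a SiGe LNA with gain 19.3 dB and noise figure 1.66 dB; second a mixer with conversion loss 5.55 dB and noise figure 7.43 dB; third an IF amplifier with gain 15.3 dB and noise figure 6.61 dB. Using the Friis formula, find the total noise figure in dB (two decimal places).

2.23 dB

Convert to linear (a loss of L dB is a gain of −L dB): F_i = 10^(NF_i/10), G_i = 10^(G_i,dB/10)
  Stage 1: F_1 = 10^(1.66/10) = 1.466, G_1 = 10^(19.3/10) = 85.11
  Stage 2: F_2 = 10^(7.43/10) = 5.534, G_2 = 10^(−5.55/10) = 0.2786
  Stage 3: F_3 = 10^(6.61/10) = 4.581, G_3 = 10^(15.3/10) = 33.88
Friis cascade:
  F = 1.466 + (5.534 − 1)/85.11 + (4.581 − 1)/23.71 = 1.670
NF = 10 log₁₀(1.670) = 2.23 dB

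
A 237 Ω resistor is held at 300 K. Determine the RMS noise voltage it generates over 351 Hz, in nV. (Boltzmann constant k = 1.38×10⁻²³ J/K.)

37.1 nV

V_n = √(4kTRB)
4kTRB = 4 × 1.38×10⁻²³ × 300 × 2.37×10² × 3.51×10² = 1.38×10⁻¹⁵ V²
V_n = √(1.38×10⁻¹⁵) = 3.71×10⁻⁸ V = 37.1 nV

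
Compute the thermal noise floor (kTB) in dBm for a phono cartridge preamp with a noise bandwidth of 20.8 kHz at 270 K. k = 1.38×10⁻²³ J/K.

−131.1 dBm

P_n = kTB = 1.38×10⁻²³ × 270 × 2.08×10⁴ = 7.75×10⁻¹⁷ W
In dBm: 10 log₁₀(7.75×10⁻¹⁷ / 10⁻³) = −131.1 dBm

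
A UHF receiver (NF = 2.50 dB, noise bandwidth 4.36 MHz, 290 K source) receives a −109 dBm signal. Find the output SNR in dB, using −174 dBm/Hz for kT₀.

Noise floor: N = −174 + 10 log₁₀(B) + NF
10 log₁₀(4.36×10⁶) = 66.39 dB
N = −174 + 66.39 + 2.50 = −105.11 dBm
SNR = P_sig − N = −109 − (−105.11) = −3.89 dB → −3.9 dB

−3.9 dB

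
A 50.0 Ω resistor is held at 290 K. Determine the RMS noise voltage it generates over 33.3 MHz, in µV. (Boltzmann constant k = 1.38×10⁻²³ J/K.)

V_n = √(4kTRB)
4kTRB = 4 × 1.38×10⁻²³ × 290 × 5.00×10¹ × 3.33×10⁷ = 2.67×10⁻¹¹ V²
V_n = √(2.67×10⁻¹¹) = 5.16×10⁻⁶ V = 5.16 µV

5.16 µV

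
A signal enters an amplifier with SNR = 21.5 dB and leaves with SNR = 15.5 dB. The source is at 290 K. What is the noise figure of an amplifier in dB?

6.0 dB

NF (dB) = SNR_in(dB) − SNR_out(dB) when the source is at T₀
NF = 21.5 − 15.5 = 6.0 dB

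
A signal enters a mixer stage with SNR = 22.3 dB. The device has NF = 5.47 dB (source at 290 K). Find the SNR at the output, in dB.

16.83 dB

By definition F = SNR_in/SNR_out, so in dB: SNR_out = SNR_in − NF
SNR_out = 22.3 − 5.47 = 16.83 dB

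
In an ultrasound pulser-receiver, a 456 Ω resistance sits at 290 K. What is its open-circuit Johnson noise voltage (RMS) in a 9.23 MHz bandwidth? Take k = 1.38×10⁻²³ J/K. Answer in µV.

V_n = √(4kTRB)
4kTRB = 4 × 1.38×10⁻²³ × 290 × 4.56×10² × 9.23×10⁶ = 6.74×10⁻¹¹ V²
V_n = √(6.74×10⁻¹¹) = 8.21×10⁻⁶ V = 8.21 µV

8.21 µV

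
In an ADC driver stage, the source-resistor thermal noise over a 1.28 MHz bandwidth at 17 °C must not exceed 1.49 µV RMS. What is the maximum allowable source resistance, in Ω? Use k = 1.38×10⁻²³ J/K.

108 Ω

T = 17 °C + 273.15 = 290.15 K
Johnson–Nyquist: V_n = √(4kTRB) ⇒ R = V_n² / (4kTB)
4kTB = 4 × 1.38×10⁻²³ × 290.15 × 1.28×10⁶ = 2.05×10⁻¹⁴
R = (1.49×10⁻⁶)² / 2.05×10⁻¹⁴ = 1.08×10² Ω = 108 Ω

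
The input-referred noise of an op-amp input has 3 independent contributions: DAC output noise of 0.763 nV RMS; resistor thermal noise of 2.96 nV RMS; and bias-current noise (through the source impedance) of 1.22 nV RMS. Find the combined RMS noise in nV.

3.29 nV

Uncorrelated sources add in power (mean-square): V_tot = √(ΣV_i²)
V_tot = √[(7.63×10⁻¹⁰)² + (2.96×10⁻⁹)² + (1.22×10⁻⁹)²] = 3.29×10⁻⁹ V = 3.29 nV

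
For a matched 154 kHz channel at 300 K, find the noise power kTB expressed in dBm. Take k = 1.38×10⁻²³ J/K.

−122.0 dBm

P_n = kTB = 1.38×10⁻²³ × 300 × 1.54×10⁵ = 6.38×10⁻¹⁶ W
In dBm: 10 log₁₀(6.38×10⁻¹⁶ / 10⁻³) = −122.0 dBm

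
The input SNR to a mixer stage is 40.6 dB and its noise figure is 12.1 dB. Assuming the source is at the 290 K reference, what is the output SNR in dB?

28.5 dB

By definition F = SNR_in/SNR_out, so in dB: SNR_out = SNR_in − NF
SNR_out = 40.6 − 12.1 = 28.5 dB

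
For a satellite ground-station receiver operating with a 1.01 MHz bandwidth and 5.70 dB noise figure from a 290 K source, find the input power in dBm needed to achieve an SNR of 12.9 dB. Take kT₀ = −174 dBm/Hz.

Sensitivity = −174 + 10 log₁₀(B) + NF + SNR_min
= −174 + 60.04 + 5.70 + 12.9
= −95.36 dBm → −95.4 dBm

−95.4 dBm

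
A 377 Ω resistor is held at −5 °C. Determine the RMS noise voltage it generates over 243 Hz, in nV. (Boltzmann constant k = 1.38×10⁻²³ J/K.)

T = −5 °C + 273.15 = 268.15 K
V_n = √(4kTRB)
4kTRB = 4 × 1.38×10⁻²³ × 268.15 × 3.77×10² × 2.43×10² = 1.36×10⁻¹⁵ V²
V_n = √(1.36×10⁻¹⁵) = 3.68×10⁻⁸ V = 36.8 nV

36.8 nV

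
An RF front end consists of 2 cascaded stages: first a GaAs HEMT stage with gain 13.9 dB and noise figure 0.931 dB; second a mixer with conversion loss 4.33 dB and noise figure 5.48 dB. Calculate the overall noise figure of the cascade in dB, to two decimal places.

1.28 dB

Convert to linear (a loss of L dB is a gain of −L dB): F_i = 10^(NF_i/10), G_i = 10^(G_i,dB/10)
  Stage 1: F_1 = 10^(0.931/10) = 1.239, G_1 = 10^(13.9/10) = 24.55
  Stage 2: F_2 = 10^(5.48/10) = 3.532, G_2 = 10^(−4.33/10) = 0.3690
Friis cascade:
  F = 1.239 + (3.532 − 1)/24.55 = 1.342
NF = 10 log₁₀(1.342) = 1.28 dB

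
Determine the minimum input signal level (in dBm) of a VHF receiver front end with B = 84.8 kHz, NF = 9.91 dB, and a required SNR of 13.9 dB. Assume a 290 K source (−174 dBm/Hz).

Sensitivity = −174 + 10 log₁₀(B) + NF + SNR_min
= −174 + 49.28 + 9.91 + 13.9
= −100.91 dBm → −100.9 dBm

−100.9 dBm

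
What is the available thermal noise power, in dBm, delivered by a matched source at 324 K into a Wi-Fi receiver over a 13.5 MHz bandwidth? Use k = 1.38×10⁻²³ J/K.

P_n = kTB = 1.38×10⁻²³ × 324 × 1.35×10⁷ = 6.04×10⁻¹⁴ W
In dBm: 10 log₁₀(6.04×10⁻¹⁴ / 10⁻³) = −102.2 dBm

−102.2 dBm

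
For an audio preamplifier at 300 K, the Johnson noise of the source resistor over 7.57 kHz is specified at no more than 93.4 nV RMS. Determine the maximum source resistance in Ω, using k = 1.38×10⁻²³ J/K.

69.6 Ω

Johnson–Nyquist: V_n = √(4kTRB) ⇒ R = V_n² / (4kTB)
4kTB = 4 × 1.38×10⁻²³ × 300 × 7.57×10³ = 1.25×10⁻¹⁶
R = (9.34×10⁻⁸)² / 1.25×10⁻¹⁶ = 6.96×10¹ Ω = 69.6 Ω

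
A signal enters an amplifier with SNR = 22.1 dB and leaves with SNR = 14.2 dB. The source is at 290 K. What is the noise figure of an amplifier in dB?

NF (dB) = SNR_in(dB) − SNR_out(dB) when the source is at T₀
NF = 22.1 − 14.2 = 7.9 dB

7.9 dB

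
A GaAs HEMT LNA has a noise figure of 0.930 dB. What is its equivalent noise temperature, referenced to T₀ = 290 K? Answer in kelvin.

F = 10^(0.930/10) = 1.2388
T_e = (F − 1)·T₀ = (1.2388 − 1) × 290 = 69.3 K

69.3 K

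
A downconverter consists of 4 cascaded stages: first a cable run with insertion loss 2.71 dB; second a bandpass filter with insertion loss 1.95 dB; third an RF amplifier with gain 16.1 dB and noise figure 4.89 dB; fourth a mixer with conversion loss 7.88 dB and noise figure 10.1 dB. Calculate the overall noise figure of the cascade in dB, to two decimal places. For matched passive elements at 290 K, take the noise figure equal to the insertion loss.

Convert to linear (a loss of L dB is a gain of −L dB): F_i = 10^(NF_i/10), G_i = 10^(G_i,dB/10)
  Stage 1: F_1 = 10^(2.71/10) = 1.866, G_1 = 10^(−2.71/10) = 0.5358
  Stage 2: F_2 = 10^(1.95/10) = 1.567, G_2 = 10^(−1.95/10) = 0.6383
  Stage 3: F_3 = 10^(4.89/10) = 3.083, G_3 = 10^(16.1/10) = 40.74
  Stage 4: F_4 = 10^(10.1/10) = 10.23, G_4 = 10^(−7.88/10) = 0.1629
Friis cascade:
  F = 1.866 + (1.567 − 1)/0.5358 + (3.083 − 1)/0.3420 + (10.23 − 1)/13.93 = 9.678
NF = 10 log₁₀(9.678) = 9.86 dB

9.86 dB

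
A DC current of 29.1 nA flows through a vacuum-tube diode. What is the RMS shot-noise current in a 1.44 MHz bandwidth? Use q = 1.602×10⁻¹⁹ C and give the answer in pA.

I_n = √(2qI·B)
2qI·B = 2 × 1.602×10⁻¹⁹ × 2.91×10⁻⁸ × 1.44×10⁶ = 1.34×10⁻²⁰ A²
I_n = √(1.34×10⁻²⁰) = 1.16×10⁻¹⁰ A = 116 pA

116 pA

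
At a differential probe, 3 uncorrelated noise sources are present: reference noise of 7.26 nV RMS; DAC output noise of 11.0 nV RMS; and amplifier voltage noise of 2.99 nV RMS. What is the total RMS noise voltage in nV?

13.5 nV

Uncorrelated sources add in power (mean-square): V_tot = √(ΣV_i²)
V_tot = √[(7.26×10⁻⁹)² + (1.10×10⁻⁸)² + (2.99×10⁻⁹)²] = 1.35×10⁻⁸ V = 13.5 nV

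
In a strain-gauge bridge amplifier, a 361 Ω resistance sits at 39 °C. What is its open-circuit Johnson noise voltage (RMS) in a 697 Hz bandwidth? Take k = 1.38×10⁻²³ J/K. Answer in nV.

65.8 nV

T = 39 °C + 273.15 = 312.15 K
V_n = √(4kTRB)
4kTRB = 4 × 1.38×10⁻²³ × 312.15 × 3.61×10² × 6.97×10² = 4.34×10⁻¹⁵ V²
V_n = √(4.34×10⁻¹⁵) = 6.58×10⁻⁸ V = 65.8 nV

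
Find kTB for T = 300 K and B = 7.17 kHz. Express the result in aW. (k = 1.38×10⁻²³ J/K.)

P_n = kTB = 1.38×10⁻²³ × 300 × 7.17×10³ = 2.97×10⁻¹⁷ W = 29.7 aW

29.7 aW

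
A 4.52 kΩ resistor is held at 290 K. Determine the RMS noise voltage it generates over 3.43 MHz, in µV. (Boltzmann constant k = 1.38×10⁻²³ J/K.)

15.8 µV

V_n = √(4kTRB)
4kTRB = 4 × 1.38×10⁻²³ × 290 × 4.52×10³ × 3.43×10⁶ = 2.48×10⁻¹⁰ V²
V_n = √(2.48×10⁻¹⁰) = 1.58×10⁻⁵ V = 15.8 µV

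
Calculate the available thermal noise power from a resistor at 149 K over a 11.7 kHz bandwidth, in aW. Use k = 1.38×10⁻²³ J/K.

24.1 aW

P_n = kTB = 1.38×10⁻²³ × 149 × 1.17×10⁴ = 2.41×10⁻¹⁷ W = 24.1 aW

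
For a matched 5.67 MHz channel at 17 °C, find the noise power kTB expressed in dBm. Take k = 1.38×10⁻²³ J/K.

T = 17 °C + 273.15 = 290.15 K
P_n = kTB = 1.38×10⁻²³ × 290.15 × 5.67×10⁶ = 2.27×10⁻¹⁴ W
In dBm: 10 log₁₀(2.27×10⁻¹⁴ / 10⁻³) = −106.4 dBm

−106.4 dBm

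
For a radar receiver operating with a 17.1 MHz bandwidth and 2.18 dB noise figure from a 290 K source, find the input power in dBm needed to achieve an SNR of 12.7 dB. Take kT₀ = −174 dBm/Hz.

Sensitivity = −174 + 10 log₁₀(B) + NF + SNR_min
= −174 + 72.33 + 2.18 + 12.7
= −86.79 dBm → −86.8 dBm

−86.8 dBm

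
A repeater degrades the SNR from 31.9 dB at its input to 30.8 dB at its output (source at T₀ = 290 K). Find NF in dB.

NF (dB) = SNR_in(dB) − SNR_out(dB) when the source is at T₀
NF = 31.9 − 30.8 = 1.1 dB

1.1 dB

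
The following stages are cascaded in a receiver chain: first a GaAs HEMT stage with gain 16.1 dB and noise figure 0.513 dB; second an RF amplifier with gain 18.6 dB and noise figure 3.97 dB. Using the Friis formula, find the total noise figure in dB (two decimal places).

Convert to linear (a loss of L dB is a gain of −L dB): F_i = 10^(NF_i/10), G_i = 10^(G_i,dB/10)
  Stage 1: F_1 = 10^(0.513/10) = 1.125, G_1 = 10^(16.1/10) = 40.74
  Stage 2: F_2 = 10^(3.97/10) = 2.495, G_2 = 10^(18.6/10) = 72.44
Friis cascade:
  F = 1.125 + (2.495 − 1)/40.74 = 1.162
NF = 10 log₁₀(1.162) = 0.65 dB

0.65 dB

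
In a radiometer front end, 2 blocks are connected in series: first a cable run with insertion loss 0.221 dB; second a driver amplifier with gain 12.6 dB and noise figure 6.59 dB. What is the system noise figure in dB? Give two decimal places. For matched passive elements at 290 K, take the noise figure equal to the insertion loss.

6.81 dB

Convert to linear (a loss of L dB is a gain of −L dB): F_i = 10^(NF_i/10), G_i = 10^(G_i,dB/10)
  Stage 1: F_1 = 10^(0.221/10) = 1.052, G_1 = 10^(−0.221/10) = 0.9504
  Stage 2: F_2 = 10^(6.59/10) = 4.560, G_2 = 10^(12.6/10) = 18.20
Friis cascade:
  F = 1.052 + (4.560 − 1)/0.9504 = 4.798
NF = 10 log₁₀(4.798) = 6.81 dB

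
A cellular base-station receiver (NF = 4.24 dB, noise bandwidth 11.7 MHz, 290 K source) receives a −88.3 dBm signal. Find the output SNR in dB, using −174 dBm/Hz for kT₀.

Noise floor: N = −174 + 10 log₁₀(B) + NF
10 log₁₀(1.17×10⁷) = 70.68 dB
N = −174 + 70.68 + 4.24 = −99.08 dBm
SNR = P_sig − N = −88.3 − (−99.08) = 10.78 dB → 10.8 dB

10.8 dB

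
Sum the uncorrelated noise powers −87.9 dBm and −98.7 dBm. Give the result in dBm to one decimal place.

−87.6 dBm

Convert to linear, add, convert back:
P₁ = 1.62×10⁻¹² W, P₂ = 1.35×10⁻¹³ W
P_tot = 1.76×10⁻¹² W → 10 log₁₀(P_tot / 10⁻³) = −87.6 dBm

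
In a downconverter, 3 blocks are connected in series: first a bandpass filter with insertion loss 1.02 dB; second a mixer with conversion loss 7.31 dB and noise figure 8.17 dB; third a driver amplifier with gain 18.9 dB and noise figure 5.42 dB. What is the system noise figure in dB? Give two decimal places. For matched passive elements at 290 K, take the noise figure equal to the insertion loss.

14.01 dB

Convert to linear (a loss of L dB is a gain of −L dB): F_i = 10^(NF_i/10), G_i = 10^(G_i,dB/10)
  Stage 1: F_1 = 10^(1.02/10) = 1.265, G_1 = 10^(−1.02/10) = 0.7907
  Stage 2: F_2 = 10^(8.17/10) = 6.561, G_2 = 10^(−7.31/10) = 0.1858
  Stage 3: F_3 = 10^(5.42/10) = 3.483, G_3 = 10^(18.9/10) = 77.62
Friis cascade:
  F = 1.265 + (6.561 − 1)/0.7907 + (3.483 − 1)/0.1469 = 25.20
NF = 10 log₁₀(25.20) = 14.01 dB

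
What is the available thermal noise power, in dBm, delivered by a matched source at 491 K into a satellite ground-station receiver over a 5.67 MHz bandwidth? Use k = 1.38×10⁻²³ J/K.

−104.2 dBm

P_n = kTB = 1.38×10⁻²³ × 491 × 5.67×10⁶ = 3.84×10⁻¹⁴ W
In dBm: 10 log₁₀(3.84×10⁻¹⁴ / 10⁻³) = −104.2 dBm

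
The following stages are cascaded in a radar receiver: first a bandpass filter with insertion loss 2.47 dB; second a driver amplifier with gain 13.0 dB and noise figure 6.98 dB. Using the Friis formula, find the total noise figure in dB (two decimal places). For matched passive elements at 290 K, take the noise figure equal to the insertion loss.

Convert to linear (a loss of L dB is a gain of −L dB): F_i = 10^(NF_i/10), G_i = 10^(G_i,dB/10)
  Stage 1: F_1 = 10^(2.47/10) = 1.766, G_1 = 10^(−2.47/10) = 0.5662
  Stage 2: F_2 = 10^(6.98/10) = 4.989, G_2 = 10^(13.0/10) = 19.95
Friis cascade:
  F = 1.766 + (4.989 − 1)/0.5662 = 8.810
NF = 10 log₁₀(8.810) = 9.45 dB

9.45 dB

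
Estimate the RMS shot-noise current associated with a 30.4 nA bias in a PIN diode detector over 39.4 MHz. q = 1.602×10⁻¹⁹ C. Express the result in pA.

619 pA

I_n = √(2qI·B)
2qI·B = 2 × 1.602×10⁻¹⁹ × 3.04×10⁻⁸ × 3.94×10⁷ = 3.84×10⁻¹⁹ A²
I_n = √(3.84×10⁻¹⁹) = 6.19×10⁻¹⁰ A = 619 pA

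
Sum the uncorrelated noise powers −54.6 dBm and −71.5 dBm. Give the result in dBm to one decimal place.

Convert to linear, add, convert back:
P₁ = 3.47×10⁻⁹ W, P₂ = 7.08×10⁻¹¹ W
P_tot = 3.54×10⁻⁹ W → 10 log₁₀(P_tot / 10⁻³) = −54.5 dBm

−54.5 dBm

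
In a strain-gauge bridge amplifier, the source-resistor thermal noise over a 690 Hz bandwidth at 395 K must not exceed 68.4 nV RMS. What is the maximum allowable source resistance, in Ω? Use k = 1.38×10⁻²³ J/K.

311 Ω

Johnson–Nyquist: V_n = √(4kTRB) ⇒ R = V_n² / (4kTB)
4kTB = 4 × 1.38×10⁻²³ × 395 × 6.90×10² = 1.50×10⁻¹⁷
R = (6.84×10⁻⁸)² / 1.50×10⁻¹⁷ = 3.11×10² Ω = 311 Ω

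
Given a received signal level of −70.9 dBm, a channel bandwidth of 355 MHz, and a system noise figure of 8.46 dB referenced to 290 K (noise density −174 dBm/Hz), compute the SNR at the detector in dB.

Noise floor: N = −174 + 10 log₁₀(B) + NF
10 log₁₀(3.55×10⁸) = 85.5 dB
N = −174 + 85.5 + 8.46 = −80.04 dBm
SNR = P_sig − N = −70.9 − (−80.04) = 9.14 dB → 9.1 dB

9.1 dB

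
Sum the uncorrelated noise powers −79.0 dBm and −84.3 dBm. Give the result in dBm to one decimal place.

Convert to linear, add, convert back:
P₁ = 1.26×10⁻¹¹ W, P₂ = 3.72×10⁻¹² W
P_tot = 1.63×10⁻¹¹ W → 10 log₁₀(P_tot / 10⁻³) = −77.9 dBm

−77.9 dBm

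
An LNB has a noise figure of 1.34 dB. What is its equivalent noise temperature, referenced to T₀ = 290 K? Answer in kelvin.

105 K

F = 10^(1.34/10) = 1.36144
T_e = (F − 1)·T₀ = (1.36144 − 1) × 290 = 105 K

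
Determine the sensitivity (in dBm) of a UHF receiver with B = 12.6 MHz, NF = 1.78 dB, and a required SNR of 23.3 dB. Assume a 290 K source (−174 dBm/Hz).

Sensitivity = −174 + 10 log₁₀(B) + NF + SNR_min
= −174 + 71 + 1.78 + 23.3
= −77.92 dBm → −77.9 dBm

−77.9 dBm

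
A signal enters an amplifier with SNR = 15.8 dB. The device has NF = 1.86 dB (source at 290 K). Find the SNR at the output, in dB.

By definition F = SNR_in/SNR_out, so in dB: SNR_out = SNR_in − NF
SNR_out = 15.8 − 1.86 = 13.94 dB

13.94 dB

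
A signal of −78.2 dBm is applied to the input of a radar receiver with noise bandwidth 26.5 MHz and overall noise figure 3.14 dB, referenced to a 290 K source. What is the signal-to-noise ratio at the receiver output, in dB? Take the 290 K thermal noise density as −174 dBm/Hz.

Noise floor: N = −174 + 10 log₁₀(B) + NF
10 log₁₀(2.65×10⁷) = 74.23 dB
N = −174 + 74.23 + 3.14 = −96.63 dBm
SNR = P_sig − N = −78.2 − (−96.63) = 18.43 dB → 18.4 dB

18.4 dB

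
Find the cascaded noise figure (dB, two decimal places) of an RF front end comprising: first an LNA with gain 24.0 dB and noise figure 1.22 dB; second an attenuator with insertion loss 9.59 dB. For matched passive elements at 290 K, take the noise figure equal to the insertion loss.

1.32 dB

Convert to linear (a loss of L dB is a gain of −L dB): F_i = 10^(NF_i/10), G_i = 10^(G_i,dB/10)
  Stage 1: F_1 = 10^(1.22/10) = 1.324, G_1 = 10^(24.0/10) = 251.2
  Stage 2: F_2 = 10^(9.59/10) = 9.099, G_2 = 10^(−9.59/10) = 0.1099
Friis cascade:
  F = 1.324 + (9.099 − 1)/251.2 = 1.357
NF = 10 log₁₀(1.357) = 1.32 dB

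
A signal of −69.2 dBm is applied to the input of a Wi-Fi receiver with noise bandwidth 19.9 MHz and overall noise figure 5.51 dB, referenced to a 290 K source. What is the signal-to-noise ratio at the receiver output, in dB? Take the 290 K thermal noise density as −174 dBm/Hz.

Noise floor: N = −174 + 10 log₁₀(B) + NF
10 log₁₀(1.99×10⁷) = 72.99 dB
N = −174 + 72.99 + 5.51 = −95.50 dBm
SNR = P_sig − N = −69.2 − (−95.50) = 26.30 dB → 26.3 dB

26.3 dB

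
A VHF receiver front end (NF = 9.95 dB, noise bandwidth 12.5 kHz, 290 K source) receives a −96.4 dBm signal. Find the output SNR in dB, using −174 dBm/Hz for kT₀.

26.7 dB

Noise floor: N = −174 + 10 log₁₀(B) + NF
10 log₁₀(1.25×10⁴) = 40.97 dB
N = −174 + 40.97 + 9.95 = −123.08 dBm
SNR = P_sig − N = −96.4 − (−123.08) = 26.68 dB → 26.7 dB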